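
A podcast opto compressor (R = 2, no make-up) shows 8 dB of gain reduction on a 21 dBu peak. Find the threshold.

Let T be the threshold. Output overshoot = (input overshoot)/R, so 13 − T = (21 − T)/2.
2·(13 − T) = 21 − T → 1·T = 26 − 21 = 5.
T = 5/1 = 5 dBu.

5 dBu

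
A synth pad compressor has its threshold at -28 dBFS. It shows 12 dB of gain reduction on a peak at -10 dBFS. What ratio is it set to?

Input overshoot = -10 − (-28) = 18 dB.
Output overshoot = 18 − 12 = 6 dB.
Ratio = input overshoot / output overshoot = 18 / 6 = 3.

3:1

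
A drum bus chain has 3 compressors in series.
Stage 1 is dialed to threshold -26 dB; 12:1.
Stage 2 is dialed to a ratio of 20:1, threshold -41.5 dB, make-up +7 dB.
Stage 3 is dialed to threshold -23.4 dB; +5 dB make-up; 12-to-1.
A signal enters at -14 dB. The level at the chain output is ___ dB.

Stage 1: -14 dB is 12 dB over -26 dB; at 12:1 that becomes 1 dB over, giving -25 dB.
Stage 2: 16.5 dB above -41.5 dB, reduced 20:1 to 0.825 dB above → -40.675 dB; +7 dB make-up → -33.675 dB.
Stage 3: -33.675 dB ≤ -23.4 dB, so stage 3 doesn't engage; make-up brings it to -28.675 dB.

-28.675 dB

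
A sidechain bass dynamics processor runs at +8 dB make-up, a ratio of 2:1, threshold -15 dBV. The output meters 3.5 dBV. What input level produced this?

Remove make-up: 3.5 − 8 = -4.5 dBV.
The compressed level sits -4.5 − (-15) = 10.5 dB over threshold.
Undo the ratio: input overshoot = 10.5 × 2 = 21 dB, giving input = 6 dBV.

6 dBV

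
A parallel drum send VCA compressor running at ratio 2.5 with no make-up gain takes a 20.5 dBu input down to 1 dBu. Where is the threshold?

Gain reduction = 20.5 − 1 = 19.5 dB; output overshoot = GR / (R − 1) = 19.5 / 1.5 = 13 dB.
Threshold = output − output overshoot = 1 − 13 = -12 dBu.

-12 dBu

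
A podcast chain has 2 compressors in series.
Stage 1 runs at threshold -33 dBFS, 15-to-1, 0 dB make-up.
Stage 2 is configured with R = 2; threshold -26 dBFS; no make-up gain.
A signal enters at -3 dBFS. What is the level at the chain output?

Stage 1: -3 dBFS is 30 dB over -33 dBFS; at 15:1 that becomes 2 dB over, giving -31 dBFS.
Stage 2: -31 dBFS ≤ -26 dBFS, so stage 2 doesn't engage; output -31 dBFS.

-31 dBFS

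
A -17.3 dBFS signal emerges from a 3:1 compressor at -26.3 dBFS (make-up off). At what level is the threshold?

Input is 13.5 dB above T (since output overshoot × R = input overshoot: (-26.3 − T)·3 = -17.3 − T gives T = -30.8 dBFS).
Check: -30.8 + (-17.3 − (-30.8))/3 = -30.8 + 4.5 = -26.3 dBFS. ✓

-30.8 dBFS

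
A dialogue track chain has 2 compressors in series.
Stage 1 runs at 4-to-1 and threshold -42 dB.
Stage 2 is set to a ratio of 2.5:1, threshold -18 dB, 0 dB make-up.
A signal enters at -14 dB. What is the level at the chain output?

-35 dB

Stage 1: -14 dB is 28 dB over -42 dB; at 4:1 that becomes 7 dB over, giving -35 dB.
Stage 2: -35 dB ≤ -18 dB, so stage 2 doesn't engage; output -35 dB.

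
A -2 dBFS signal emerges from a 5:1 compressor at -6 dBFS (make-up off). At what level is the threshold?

Input is 5 dB above T (since output overshoot × R = input overshoot: (-6 − T)·5 = -2 − T gives T = -7 dBFS).
Check: -7 + (-2 − (-7))/5 = -7 + 1 = -6 dBFS. ✓

-7 dBFS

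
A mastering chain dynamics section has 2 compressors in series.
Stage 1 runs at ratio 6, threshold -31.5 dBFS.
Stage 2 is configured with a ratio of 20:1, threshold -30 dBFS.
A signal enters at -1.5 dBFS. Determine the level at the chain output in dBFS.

Stage 1: 30 dB above -31.5 dBFS, reduced 6:1 to 5 dB above → -26.5 dBFS.
Stage 2: -26.5 dBFS is 3.5 dB over -30 dBFS; at 20:1 that becomes 0.175 dB over, giving -29.825 dBFS.

-29.825 dBFS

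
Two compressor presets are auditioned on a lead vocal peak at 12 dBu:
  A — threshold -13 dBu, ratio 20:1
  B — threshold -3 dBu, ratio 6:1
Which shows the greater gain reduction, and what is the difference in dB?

A: overshoot 25 dB → output overshoot 1.25 dB → GR 23.75 dB.
B: overshoot 15 dB → output overshoot 2.5 dB → GR 12.5 dB.
A applies 11.25 dB more gain reduction.

A, by 11.25 dB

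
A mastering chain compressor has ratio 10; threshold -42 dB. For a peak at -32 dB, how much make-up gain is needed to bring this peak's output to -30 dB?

11 dB

The peak compresses to -42 + 10/10 = -41 dB.
To reach -30 dB requires -30 − (-41) = 11 dB of make-up.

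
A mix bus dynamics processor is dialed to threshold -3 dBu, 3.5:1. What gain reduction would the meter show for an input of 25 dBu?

20 dB

Overshoot = 25 − (-3) = 28 dB.
After 3.5:1 compression the overshoot becomes 28/3.5 = 8 dB.
GR = overshoot in − overshoot out = 28 − 8 = 20 dB.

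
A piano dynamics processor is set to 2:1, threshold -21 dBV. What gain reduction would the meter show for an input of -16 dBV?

Overshoot = -16 − (-21) = 5 dB.
At 2:1, output sits 5/2 = 2.5 dB above threshold.
GR = overshoot in − overshoot out = 5 − 2.5 = 2.5 dB.

2.5 dB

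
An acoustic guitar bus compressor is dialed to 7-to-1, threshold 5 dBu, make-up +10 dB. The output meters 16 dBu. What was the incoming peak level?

Stripping the +10 dB make-up gives 6 dBu at the gain stage.
The compressed level sits 6 − 5 = 1 dB over threshold.
Input overshoot = R × output overshoot = 7 dB → input = 5 + 7 = 12 dBu.

12 dBu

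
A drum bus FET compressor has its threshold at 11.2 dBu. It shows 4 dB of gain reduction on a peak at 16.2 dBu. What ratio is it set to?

Input overshoot = 16.2 − 11.2 = 5 dB.
Output overshoot = 5 − 4 = 1 dB.
Ratio = input overshoot / output overshoot = 5 / 1 = 5.

5:1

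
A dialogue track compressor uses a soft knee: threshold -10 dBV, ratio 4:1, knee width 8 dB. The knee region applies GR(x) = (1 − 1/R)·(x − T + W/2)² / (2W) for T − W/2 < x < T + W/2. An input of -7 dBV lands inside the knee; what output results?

-9.296875 dBV

x − T + W/2 = -7 − (-10) + 4 = 7.
GR = (1 − 1/4) × 7² / 16 = 0.75 × 49 / 16 = 2.296875 dB.
Output = -7 − 2.296875 = -9.296875 dBV.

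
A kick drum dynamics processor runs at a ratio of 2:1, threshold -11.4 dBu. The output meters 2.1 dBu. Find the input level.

15.6 dBu

Post-compression overshoot = 2.1 − (-11.4) = 13.5 dB.
Input overshoot = R × output overshoot = 27 dB → input = -11.4 + 27 = 15.6 dBu.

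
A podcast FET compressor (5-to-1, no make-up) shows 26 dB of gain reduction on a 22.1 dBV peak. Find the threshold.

Let T be the threshold. Output overshoot = (input overshoot)/R, so -3.9 − T = (22.1 − T)/5.
5·(-3.9 − T) = 22.1 − T → 4·T = -19.5 − 22.1 = -41.6.
T = -41.6/4 = -10.4 dBV.

-10.4 dBV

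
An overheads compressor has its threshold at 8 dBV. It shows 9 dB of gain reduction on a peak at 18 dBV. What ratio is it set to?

10:1

Input overshoot = 18 − 8 = 10 dB.
Output overshoot = 10 − 9 = 1 dB.
Ratio = input overshoot / output overshoot = 10 / 1 = 10.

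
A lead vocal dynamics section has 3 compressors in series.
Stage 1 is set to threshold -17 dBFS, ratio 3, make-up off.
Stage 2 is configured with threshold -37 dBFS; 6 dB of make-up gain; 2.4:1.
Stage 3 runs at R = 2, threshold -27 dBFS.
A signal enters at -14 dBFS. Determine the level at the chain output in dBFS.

Stage 1: overshoot 3 dB → 3/3 = 1 dB → -16 dBFS.
Stage 2: overshoot 21 dB → 21/2.4 = 8.75 dB → -28.25 dBFS; +6 dB make-up → -22.25 dBFS.
Stage 3: 4.75 dB above -27 dBFS, reduced 2:1 to 2.375 dB above → -24.625 dBFS.

-24.625 dBFS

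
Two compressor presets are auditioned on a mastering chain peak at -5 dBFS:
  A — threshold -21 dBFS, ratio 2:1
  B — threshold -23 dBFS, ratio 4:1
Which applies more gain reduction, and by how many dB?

B, by 5.5 dB

A: 16 dB over, compressed to 8 dB over, so 8 dB of GR.
B: 18 dB over, compressed to 4.5 dB over, so 13.5 dB of GR.
B reduces 5.5 dB more.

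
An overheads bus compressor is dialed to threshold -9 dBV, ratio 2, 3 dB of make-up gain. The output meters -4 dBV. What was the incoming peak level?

-5 dBV

Remove make-up: -4 − 3 = -7 dBV.
Post-compression overshoot = -7 − (-9) = 2 dB.
Undo the ratio: input overshoot = 2 × 2 = 4 dB, giving input = -5 dBV.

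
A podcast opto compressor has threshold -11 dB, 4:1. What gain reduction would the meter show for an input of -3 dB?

-3 dB exceeds the threshold by 8 dB.
At 4:1, output sits 8/4 = 2 dB above threshold.
So the signal is attenuated by 8 − 2 = 6 dB.

6 dB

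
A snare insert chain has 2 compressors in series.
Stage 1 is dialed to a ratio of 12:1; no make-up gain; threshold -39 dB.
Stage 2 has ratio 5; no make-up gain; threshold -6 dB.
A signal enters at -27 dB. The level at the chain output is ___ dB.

-38 dB

Stage 1: 12 dB above -39 dB, reduced 12:1 to 1 dB above → -38 dB.
Stage 2: -38 dB is at or below the -6 dB threshold — no compression; output -38 dB.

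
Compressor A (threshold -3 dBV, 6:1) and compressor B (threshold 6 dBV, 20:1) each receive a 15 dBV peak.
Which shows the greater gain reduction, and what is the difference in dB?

A, by 6.45 dB

A: GR = 18 − 18/6 = 15 dB.
B: GR = 9 − 9/20 = 8.55 dB.
A applies 6.45 dB more gain reduction.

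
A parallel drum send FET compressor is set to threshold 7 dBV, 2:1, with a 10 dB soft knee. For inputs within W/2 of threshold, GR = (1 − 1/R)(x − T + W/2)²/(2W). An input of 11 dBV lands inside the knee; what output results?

x − T + W/2 = 11 − 7 + 5 = 9.
GR = (1 − 1/2) × 9² / 20 = 0.5 × 81 / 20 = 2.025 dB.
Output = 11 − 2.025 = 8.975 dBV.

8.975 dBV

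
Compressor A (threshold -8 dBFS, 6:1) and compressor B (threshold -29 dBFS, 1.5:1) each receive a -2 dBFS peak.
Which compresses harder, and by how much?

B, by 4 dB

A: 6 dB over, compressed to 1 dB over, so 5 dB of GR.
B: 27 dB over, compressed to 18 dB over, so 9 dB of GR.
B applies 4 dB more gain reduction.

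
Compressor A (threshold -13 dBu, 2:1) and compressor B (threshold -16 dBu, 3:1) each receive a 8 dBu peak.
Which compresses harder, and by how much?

A: 21 dB over, compressed to 10.5 dB over, so 10.5 dB of GR.
B: 24 dB over, compressed to 8 dB over, so 16 dB of GR.
B reduces 5.5 dB more.

B, by 5.5 dB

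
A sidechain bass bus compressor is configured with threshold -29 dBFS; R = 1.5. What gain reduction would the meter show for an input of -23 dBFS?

2 dB

The signal is 6 dB above threshold.
After 1.5:1 compression the overshoot becomes 6/1.5 = 4 dB.
Gain reduction = 6 − 4 = 2 dB.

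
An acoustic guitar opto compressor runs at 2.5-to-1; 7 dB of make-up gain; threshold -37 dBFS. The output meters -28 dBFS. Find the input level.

-32 dBFS

Before make-up, the level was -28 − 7 = -35 dBFS.
That's 2 dB above the -37 dBFS threshold.
Undo the ratio: input overshoot = 2 × 2.5 = 5 dB, giving input = -32 dBFS.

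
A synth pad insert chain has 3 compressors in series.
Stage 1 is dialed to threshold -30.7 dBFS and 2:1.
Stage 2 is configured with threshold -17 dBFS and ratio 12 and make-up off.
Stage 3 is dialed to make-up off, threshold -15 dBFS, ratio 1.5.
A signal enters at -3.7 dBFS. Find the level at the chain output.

-17.2 dBFS

Stage 1: -3.7 dBFS is 27 dB over -30.7 dBFS; at 2:1 that becomes 13.5 dB over, giving -17.2 dBFS.
Stage 2: -17.2 dBFS ≤ -17 dBFS, so stage 2 doesn't engage; output -17.2 dBFS.
Stage 3: below threshold (-17.2 ≤ -15); passes unchanged; output -17.2 dBFS.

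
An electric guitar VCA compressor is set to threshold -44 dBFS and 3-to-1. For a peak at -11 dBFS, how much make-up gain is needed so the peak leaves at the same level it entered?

Overshoot 33 dB → 33/3 = 11 dB after compression, so the compressed level is -44 + 11 = -33 dBFS.
Make-up = target − compressed = -11 − (-33) = 22 dB.

22 dB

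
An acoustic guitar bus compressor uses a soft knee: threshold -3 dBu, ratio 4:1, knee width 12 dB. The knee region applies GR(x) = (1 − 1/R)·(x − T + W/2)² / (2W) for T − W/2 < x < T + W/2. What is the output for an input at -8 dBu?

x − T + W/2 = -8 − (-3) + 6 = 1.
GR = (1 − 1/4) × 1² / 24 = 0.75 × 1 / 24 = 0.03125 dB.
Output = -8 − 0.03125 = -8.03125 dBu.

-8.03125 dBu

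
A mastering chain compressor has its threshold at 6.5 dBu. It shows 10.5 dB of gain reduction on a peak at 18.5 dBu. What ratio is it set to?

Input overshoot = 18.5 − 6.5 = 12 dB.
Output overshoot = 12 − 10.5 = 1.5 dB.
Ratio = input overshoot / output overshoot = 12 / 1.5 = 8.

8:1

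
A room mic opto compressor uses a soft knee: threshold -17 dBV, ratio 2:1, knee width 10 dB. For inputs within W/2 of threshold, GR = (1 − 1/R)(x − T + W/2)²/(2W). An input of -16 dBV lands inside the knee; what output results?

x − T + W/2 = -16 − (-17) + 5 = 6.
GR = (1 − 1/2) × 6² / 20 = 0.5 × 36 / 20 = 0.9 dB.
Output = -16 − 0.9 = -16.9 dBV.

-16.9 dBV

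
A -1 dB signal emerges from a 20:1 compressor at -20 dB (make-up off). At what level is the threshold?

-21 dB

Input is 20 dB above T (since output overshoot × R = input overshoot: (-20 − T)·20 = -1 − T gives T = -21 dB).
Check: -21 + (-1 − (-21))/20 = -21 + 1 = -20 dB. ✓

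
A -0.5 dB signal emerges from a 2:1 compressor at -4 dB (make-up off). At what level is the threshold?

-7.5 dB

Input is 7 dB above T (since output overshoot × R = input overshoot: (-4 − T)·2 = -0.5 − T gives T = -7.5 dB).
Check: -7.5 + (-0.5 − (-7.5))/2 = -7.5 + 3.5 = -4 dB. ✓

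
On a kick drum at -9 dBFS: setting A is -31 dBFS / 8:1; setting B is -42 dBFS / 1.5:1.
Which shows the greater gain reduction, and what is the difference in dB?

A: GR = 22 − 22/8 = 19.25 dB.
B: GR = 33 − 33/1.5 = 11 dB.
A reduces 8.25 dB more.

A, by 8.25 dB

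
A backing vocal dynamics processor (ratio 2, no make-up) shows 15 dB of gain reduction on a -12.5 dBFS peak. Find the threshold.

Let T be the threshold. Output overshoot = (input overshoot)/R, so -27.5 − T = (-12.5 − T)/2.
2·(-27.5 − T) = -12.5 − T → 1·T = -55 − (-12.5) = -42.5.
T = -42.5/1 = -42.5 dBFS.

-42.5 dBFS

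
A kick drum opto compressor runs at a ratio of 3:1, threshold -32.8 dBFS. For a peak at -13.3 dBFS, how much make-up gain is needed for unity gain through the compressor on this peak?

The peak compresses to -32.8 + 19.5/3 = -26.3 dBFS.
To reach -13.3 dBFS requires -13.3 − (-26.3) = 13 dB of make-up.

13 dB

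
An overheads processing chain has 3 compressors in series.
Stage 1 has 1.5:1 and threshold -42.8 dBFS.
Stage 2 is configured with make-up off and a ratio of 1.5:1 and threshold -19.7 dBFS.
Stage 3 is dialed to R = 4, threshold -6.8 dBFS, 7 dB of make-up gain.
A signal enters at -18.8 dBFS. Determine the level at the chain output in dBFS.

Stage 1: overshoot 24 dB → 24/1.5 = 16 dB → -26.8 dBFS.
Stage 2: -26.8 dBFS ≤ -19.7 dBFS, so stage 2 doesn't engage; output -26.8 dBFS.
Stage 3: -26.8 dBFS is at or below the -6.8 dBFS threshold — no compression; make-up brings it to -19.8 dBFS.

-19.8 dBFS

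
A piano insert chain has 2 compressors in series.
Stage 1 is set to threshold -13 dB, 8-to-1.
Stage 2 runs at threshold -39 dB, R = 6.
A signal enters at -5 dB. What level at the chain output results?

Stage 1: 8 dB above -13 dB, reduced 8:1 to 1 dB above → -12 dB.
Stage 2: -12 dB is 27 dB over -39 dB; at 6:1 that becomes 4.5 dB over, giving -34.5 dB.

-34.5 dB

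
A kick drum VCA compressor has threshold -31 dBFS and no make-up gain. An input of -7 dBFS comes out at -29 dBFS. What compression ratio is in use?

Input overshoot = -7 − (-31) = 24 dB; output overshoot = -29 − (-31) = 2 dB.
Ratio = 24 / 2 = 12.

12:1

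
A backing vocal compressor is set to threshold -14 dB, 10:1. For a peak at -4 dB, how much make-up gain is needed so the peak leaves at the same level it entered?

9 dB

The peak compresses to -14 + 10/10 = -13 dB.
To reach -4 dB requires -4 − (-13) = 9 dB of make-up.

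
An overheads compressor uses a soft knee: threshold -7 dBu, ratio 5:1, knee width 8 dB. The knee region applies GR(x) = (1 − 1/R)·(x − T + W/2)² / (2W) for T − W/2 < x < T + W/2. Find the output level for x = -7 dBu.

x − T + W/2 = -7 − (-7) + 4 = 4.
GR = (1 − 1/5) × 4² / 16 = 0.8 × 16 / 16 = 0.8 dB.
Output = -7 − 0.8 = -7.8 dBu.

-7.8 dBu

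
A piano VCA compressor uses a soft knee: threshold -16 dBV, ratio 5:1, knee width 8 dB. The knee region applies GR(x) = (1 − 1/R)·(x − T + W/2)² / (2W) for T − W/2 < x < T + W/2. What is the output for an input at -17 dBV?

x − T + W/2 = -17 − (-16) + 4 = 3.
GR = (1 − 1/5) × 3² / 16 = 0.8 × 9 / 16 = 0.45 dB.
Output = -17 − 0.45 = -17.45 dBV.

-17.45 dBV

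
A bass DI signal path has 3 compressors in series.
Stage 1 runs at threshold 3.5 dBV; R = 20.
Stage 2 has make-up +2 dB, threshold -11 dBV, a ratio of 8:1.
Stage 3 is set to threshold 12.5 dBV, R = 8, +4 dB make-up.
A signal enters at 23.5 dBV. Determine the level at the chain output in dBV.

-3.0625 dBV

Stage 1: overshoot 20 dB → 20/20 = 1 dB → 4.5 dBV.
Stage 2: 15.5 dB above -11 dBV, reduced 8:1 to 1.9375 dB above → -9.0625 dBV; +2 dB make-up → -7.0625 dBV.
Stage 3: -7.0625 dBV is at or below the 12.5 dBV threshold — no compression; make-up brings it to -3.0625 dBV.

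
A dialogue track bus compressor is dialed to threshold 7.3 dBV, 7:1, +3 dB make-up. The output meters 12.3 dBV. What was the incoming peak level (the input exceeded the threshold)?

21.3 dBV

Before make-up, the level was 12.3 − 3 = 9.3 dBV.
Post-compression overshoot = 9.3 − 7.3 = 2 dB.
Before 7:1 compression the overshoot was 2 × 7 = 14 dB, so input = 7.3 + 14 = 21.3 dBV.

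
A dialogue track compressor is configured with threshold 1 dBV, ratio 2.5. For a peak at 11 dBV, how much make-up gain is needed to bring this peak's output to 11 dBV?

Overshoot 10 dB → 10/2.5 = 4 dB after compression, so the compressed level is 1 + 4 = 5 dBV.
Make-up = target − compressed = 11 − 5 = 6 dB.

6 dB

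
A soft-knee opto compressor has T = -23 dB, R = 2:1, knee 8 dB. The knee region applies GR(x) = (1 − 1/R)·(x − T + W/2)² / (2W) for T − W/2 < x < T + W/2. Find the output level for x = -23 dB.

x − T + W/2 = -23 − (-23) + 4 = 4.
GR = (1 − 1/2) × 4² / 16 = 0.5 × 16 / 16 = 0.5 dB.
Output = -23 − 0.5 = -23.5 dB.

-23.5 dB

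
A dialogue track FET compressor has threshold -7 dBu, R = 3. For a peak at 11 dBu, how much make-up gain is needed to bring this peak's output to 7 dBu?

8 dB

Without make-up, output = threshold + overshoot/3 = -7 + 6 = -1 dBu.
Gap to target: 8 dB.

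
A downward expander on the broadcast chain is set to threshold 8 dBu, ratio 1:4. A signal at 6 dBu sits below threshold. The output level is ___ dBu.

0 dBu

The input is 2 dB below the 8 dBu threshold.
A 1:4 expander multiplies undershoot by 4: 2 × 4 = 8 dB below threshold.
Output = 8 − 8 = 0 dBu.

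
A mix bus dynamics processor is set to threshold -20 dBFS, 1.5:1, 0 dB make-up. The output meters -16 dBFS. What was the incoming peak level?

-14 dBFS

That's 4 dB above the -20 dBFS threshold.
Input overshoot = R × output overshoot = 6 dB → input = -20 + 6 = -14 dBFS.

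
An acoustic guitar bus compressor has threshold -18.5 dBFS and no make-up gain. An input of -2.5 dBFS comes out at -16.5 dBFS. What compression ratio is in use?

Input overshoot = -2.5 − (-18.5) = 16 dB; output overshoot = -16.5 − (-18.5) = 2 dB.
Ratio = 16 / 2 = 8.

8:1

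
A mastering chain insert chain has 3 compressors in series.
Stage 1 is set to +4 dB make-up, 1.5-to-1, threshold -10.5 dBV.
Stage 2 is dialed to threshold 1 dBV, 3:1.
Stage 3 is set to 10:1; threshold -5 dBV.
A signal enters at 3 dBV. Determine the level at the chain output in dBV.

Stage 1: 3 dBV is 13.5 dB over -10.5 dBV; at 1.5:1 that becomes 9 dB over, giving -1.5 dBV; +4 dB make-up → 2.5 dBV.
Stage 2: overshoot 1.5 dB → 1.5/3 = 0.5 dB → 1.5 dBV.
Stage 3: 6.5 dB above -5 dBV, reduced 10:1 to 0.65 dB above → -4.35 dBV.

-4.35 dBV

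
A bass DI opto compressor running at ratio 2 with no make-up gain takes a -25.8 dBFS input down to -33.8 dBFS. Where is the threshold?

Let T be the threshold. Output overshoot = (input overshoot)/R, so -33.8 − T = (-25.8 − T)/2.
2·(-33.8 − T) = -25.8 − T → 1·T = -67.6 − (-25.8) = -41.8.
T = -41.8/1 = -41.8 dBFS.

-41.8 dBFS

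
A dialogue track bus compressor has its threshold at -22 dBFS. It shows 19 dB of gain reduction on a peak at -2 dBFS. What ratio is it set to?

Input overshoot = -2 − (-22) = 20 dB.
Output overshoot = 20 − 19 = 1 dB.
Ratio = input overshoot / output overshoot = 20 / 1 = 20.

20:1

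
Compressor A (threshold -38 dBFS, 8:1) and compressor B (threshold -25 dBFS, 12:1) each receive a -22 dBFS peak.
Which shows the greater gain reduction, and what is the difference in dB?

A: GR = 16 − 16/8 = 14 dB.
B: GR = 3 − 3/12 = 2.75 dB.
A applies 11.25 dB more gain reduction.

A, by 11.25 dB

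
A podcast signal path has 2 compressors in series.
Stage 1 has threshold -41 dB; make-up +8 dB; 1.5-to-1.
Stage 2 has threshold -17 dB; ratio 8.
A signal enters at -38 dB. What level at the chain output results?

-31 dB

Stage 1: -38 dB is 3 dB over -41 dB; at 1.5:1 that becomes 2 dB over, giving -39 dB; +8 dB make-up → -31 dB.
Stage 2: -31 dB ≤ -17 dB, so stage 2 doesn't engage; output -31 dB.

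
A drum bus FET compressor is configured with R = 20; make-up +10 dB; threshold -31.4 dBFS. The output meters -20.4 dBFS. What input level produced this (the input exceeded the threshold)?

Before make-up, the level was -20.4 − 10 = -30.4 dBFS.
That's 1 dB above the -31.4 dBFS threshold.
Undo the ratio: input overshoot = 1 × 20 = 20 dB, giving input = -11.4 dBFS.

-11.4 dBFS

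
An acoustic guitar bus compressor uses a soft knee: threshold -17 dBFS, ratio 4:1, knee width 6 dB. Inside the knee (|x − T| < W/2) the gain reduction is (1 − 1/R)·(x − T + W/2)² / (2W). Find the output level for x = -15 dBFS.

-16.5625 dBFS

x − T + W/2 = -15 − (-17) + 3 = 5.
GR = (1 − 1/4) × 5² / 12 = 0.75 × 25 / 12 = 1.5625 dB.
Output = -15 − 1.5625 = -16.5625 dBFS.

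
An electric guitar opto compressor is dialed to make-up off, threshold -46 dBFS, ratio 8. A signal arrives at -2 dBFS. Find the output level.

-40.5 dBFS

The input is 44 dB above the -46 dBFS threshold.
8:1 compression reduces that to 44/8 = 5.5 dB over.
That puts the output at -40.5 dBFS.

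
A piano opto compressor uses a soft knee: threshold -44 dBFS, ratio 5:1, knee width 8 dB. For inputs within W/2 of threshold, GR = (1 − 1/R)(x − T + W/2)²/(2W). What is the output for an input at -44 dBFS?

x − T + W/2 = -44 − (-44) + 4 = 4.
GR = (1 − 1/5) × 4² / 16 = 0.8 × 16 / 16 = 0.8 dB.
Output = -44 − 0.8 = -44.8 dBFS.

-44.8 dBFS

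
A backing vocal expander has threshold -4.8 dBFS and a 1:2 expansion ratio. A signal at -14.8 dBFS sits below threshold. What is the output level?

-24.8 dBFS

Below threshold, a 1:2 expander applies gain = (2−1)×(T − x) of attenuation.
(2−1) × 10 = 10 dB, so output = -14.8 − 10 = -24.8 dBFS.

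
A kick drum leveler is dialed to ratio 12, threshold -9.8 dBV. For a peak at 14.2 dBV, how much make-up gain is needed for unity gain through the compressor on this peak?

22 dB

Overshoot 24 dB → 24/12 = 2 dB after compression, so the compressed level is -9.8 + 2 = -7.8 dBV.
Make-up = target − compressed = 14.2 − (-7.8) = 22 dB.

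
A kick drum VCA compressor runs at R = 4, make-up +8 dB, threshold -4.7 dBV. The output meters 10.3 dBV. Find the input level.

Stripping the +8 dB make-up gives 2.3 dBV at the gain stage.
That's 7 dB above the -4.7 dBV threshold.
Undo the ratio: input overshoot = 7 × 4 = 28 dB, giving input = 23.3 dBV.

23.3 dBV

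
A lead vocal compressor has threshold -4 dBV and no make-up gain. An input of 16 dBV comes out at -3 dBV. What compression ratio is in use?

Input overshoot = 16 − (-4) = 20 dB; output overshoot = -3 − (-4) = 1 dB.
Ratio = 20 / 1 = 20.

20:1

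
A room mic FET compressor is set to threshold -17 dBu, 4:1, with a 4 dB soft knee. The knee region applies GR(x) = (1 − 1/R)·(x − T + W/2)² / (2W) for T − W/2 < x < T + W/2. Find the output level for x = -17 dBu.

-17.375 dBu

x − T + W/2 = -17 − (-17) + 2 = 2.
GR = (1 − 1/4) × 2² / 8 = 0.75 × 4 / 8 = 0.375 dB.
Output = -17 − 0.375 = -17.375 dBu.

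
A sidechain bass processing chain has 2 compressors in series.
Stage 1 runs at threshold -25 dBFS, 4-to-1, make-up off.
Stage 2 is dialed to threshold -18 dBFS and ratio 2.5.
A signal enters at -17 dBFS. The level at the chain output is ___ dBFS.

-23 dBFS

Stage 1: 8 dB above -25 dBFS, reduced 4:1 to 2 dB above → -23 dBFS.
Stage 2: -23 dBFS is at or below the -18 dBFS threshold — no compression; output -23 dBFS.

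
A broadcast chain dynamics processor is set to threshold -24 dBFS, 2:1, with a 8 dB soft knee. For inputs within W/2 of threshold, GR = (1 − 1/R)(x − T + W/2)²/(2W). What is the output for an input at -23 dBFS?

-23.78125 dBFS

x − T + W/2 = -23 − (-24) + 4 = 5.
GR = (1 − 1/2) × 5² / 16 = 0.5 × 25 / 16 = 0.78125 dB.
Output = -23 − 0.78125 = -23.78125 dBFS.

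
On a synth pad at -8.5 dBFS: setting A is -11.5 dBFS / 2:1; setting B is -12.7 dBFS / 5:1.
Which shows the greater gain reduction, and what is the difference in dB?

A: GR = 3 − 3/2 = 1.5 dB.
B: GR = 4.2 − 4.2/5 = 3.36 dB.
Difference: 1.86 dB in favour of B.

B, by 1.86 dB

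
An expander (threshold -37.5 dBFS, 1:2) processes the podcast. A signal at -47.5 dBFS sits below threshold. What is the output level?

-57.5 dBFS

Below threshold, a 1:2 expander applies gain = (2−1)×(T − x) of attenuation.
(2−1) × 10 = 10 dB, so output = -47.5 − 10 = -57.5 dBFS.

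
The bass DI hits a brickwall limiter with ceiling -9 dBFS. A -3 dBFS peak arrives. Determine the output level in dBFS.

The limiter clamps the peak to its -9 dBFS ceiling.

-9 dBFS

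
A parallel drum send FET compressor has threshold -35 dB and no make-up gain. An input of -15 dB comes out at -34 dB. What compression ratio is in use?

20:1

Input overshoot = -15 − (-35) = 20 dB; output overshoot = -34 − (-35) = 1 dB.
Ratio = 20 / 1 = 20.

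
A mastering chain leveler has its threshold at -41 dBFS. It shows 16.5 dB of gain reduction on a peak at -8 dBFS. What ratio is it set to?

2:1

Input overshoot = -8 − (-41) = 33 dB.
Output overshoot = 33 − 16.5 = 16.5 dB.
Ratio = input overshoot / output overshoot = 33 / 16.5 = 2.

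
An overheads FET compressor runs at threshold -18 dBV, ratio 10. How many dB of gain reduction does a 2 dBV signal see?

The signal is 20 dB above threshold.
After 10:1 compression the overshoot becomes 20/10 = 2 dB.
GR = overshoot in − overshoot out = 20 − 2 = 18 dB.

18 dB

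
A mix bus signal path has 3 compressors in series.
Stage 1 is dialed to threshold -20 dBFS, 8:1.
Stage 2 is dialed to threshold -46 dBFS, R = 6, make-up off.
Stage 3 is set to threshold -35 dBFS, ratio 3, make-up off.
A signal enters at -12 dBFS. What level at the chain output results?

Stage 1: 8 dB above -20 dBFS, reduced 8:1 to 1 dB above → -19 dBFS.
Stage 2: -19 dBFS is 27 dB over -46 dBFS; at 6:1 that becomes 4.5 dB over, giving -41.5 dBFS.
Stage 3: below threshold (-41.5 ≤ -35); passes unchanged; output -41.5 dBFS.

-41.5 dBFS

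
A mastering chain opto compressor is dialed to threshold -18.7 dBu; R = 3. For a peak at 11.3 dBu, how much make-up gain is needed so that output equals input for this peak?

20 dB

Without make-up, output = threshold + overshoot/3 = -18.7 + 10 = -8.7 dBu.
Gap to target: 20 dB.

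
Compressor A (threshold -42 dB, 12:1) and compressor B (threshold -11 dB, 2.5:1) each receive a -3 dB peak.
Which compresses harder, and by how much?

A: overshoot 39 dB → output overshoot 3.25 dB → GR 35.75 dB.
B: overshoot 8 dB → output overshoot 3.2 dB → GR 4.8 dB.
A applies 30.95 dB more gain reduction.

A, by 30.95 dB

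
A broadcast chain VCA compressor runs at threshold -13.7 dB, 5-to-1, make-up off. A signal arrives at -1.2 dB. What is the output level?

-11.2 dB

The input is 12.5 dB above the -13.7 dB threshold.
At 5:1 the overshoot is divided by 5, leaving 2.5 dB above threshold.
Output = -13.7 + 2.5 = -11.2 dB.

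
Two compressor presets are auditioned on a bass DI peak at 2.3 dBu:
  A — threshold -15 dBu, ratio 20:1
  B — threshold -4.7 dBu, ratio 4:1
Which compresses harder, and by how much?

A, by 11.185 dB

A: 17.3 dB over, compressed to 0.865 dB over, so 16.435 dB of GR.
B: 7 dB over, compressed to 1.75 dB over, so 5.25 dB of GR.
Difference: 11.185 dB in favour of A.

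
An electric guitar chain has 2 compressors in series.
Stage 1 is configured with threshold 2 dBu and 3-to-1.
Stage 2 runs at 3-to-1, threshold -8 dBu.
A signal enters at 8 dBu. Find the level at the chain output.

Stage 1: overshoot 6 dB → 6/3 = 2 dB → 4 dBu.
Stage 2: overshoot 12 dB → 12/3 = 4 dB → -4 dBu.

-4 dBu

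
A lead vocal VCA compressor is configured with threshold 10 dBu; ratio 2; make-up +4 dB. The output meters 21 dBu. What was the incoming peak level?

24 dBu

Before make-up, the level was 21 − 4 = 17 dBu.
That's 7 dB above the 10 dBu threshold.
Before 2:1 compression the overshoot was 7 × 2 = 14 dB, so input = 10 + 14 = 24 dBu.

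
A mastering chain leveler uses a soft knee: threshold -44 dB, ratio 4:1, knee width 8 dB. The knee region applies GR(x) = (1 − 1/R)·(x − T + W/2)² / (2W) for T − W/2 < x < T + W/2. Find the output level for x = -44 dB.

-44.75 dB

x − T + W/2 = -44 − (-44) + 4 = 4.
GR = (1 − 1/4) × 4² / 16 = 0.75 × 16 / 16 = 0.75 dB.
Output = -44 − 0.75 = -44.75 dB.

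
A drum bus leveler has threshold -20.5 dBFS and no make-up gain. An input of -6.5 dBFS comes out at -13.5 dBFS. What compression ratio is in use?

2:1

Input overshoot = -6.5 − (-20.5) = 14 dB; output overshoot = -13.5 − (-20.5) = 7 dB.
Ratio = 14 / 7 = 2.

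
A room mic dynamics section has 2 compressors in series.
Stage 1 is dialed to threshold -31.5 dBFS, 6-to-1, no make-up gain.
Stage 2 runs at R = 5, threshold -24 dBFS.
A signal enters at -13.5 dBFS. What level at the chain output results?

Stage 1: overshoot 18 dB → 18/6 = 3 dB → -28.5 dBFS.
Stage 2: -28.5 dBFS ≤ -24 dBFS, so stage 2 doesn't engage; output -28.5 dBFS.

-28.5 dBFS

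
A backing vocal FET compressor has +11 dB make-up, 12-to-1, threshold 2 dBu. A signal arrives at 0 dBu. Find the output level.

11 dBu

0 dBu is 2 dB below the 2 dBu threshold, so no gain reduction is applied.
Make-up gain adds 11 dB: 0 + 11 = 11 dBu.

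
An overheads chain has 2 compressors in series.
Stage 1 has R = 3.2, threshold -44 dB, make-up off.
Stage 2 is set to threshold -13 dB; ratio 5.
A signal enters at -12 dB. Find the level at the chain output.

-34 dB

Stage 1: 32 dB above -44 dB, reduced 3.2:1 to 10 dB above → -34 dB.
Stage 2: -34 dB ≤ -13 dB, so stage 2 doesn't engage; output -34 dB.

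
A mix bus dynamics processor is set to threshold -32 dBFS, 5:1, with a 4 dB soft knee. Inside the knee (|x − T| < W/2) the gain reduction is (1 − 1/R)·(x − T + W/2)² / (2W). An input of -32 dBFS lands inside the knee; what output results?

-32.4 dBFS

x − T + W/2 = -32 − (-32) + 2 = 2.
GR = (1 − 1/5) × 2² / 8 = 0.8 × 4 / 8 = 0.4 dB.
Output = -32 − 0.4 = -32.4 dBFS.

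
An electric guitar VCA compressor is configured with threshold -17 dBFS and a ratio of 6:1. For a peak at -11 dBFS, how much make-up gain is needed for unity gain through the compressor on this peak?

5 dB

The peak compresses to -17 + 6/6 = -16 dBFS.
To reach -11 dBFS requires -11 − (-16) = 5 dB of make-up.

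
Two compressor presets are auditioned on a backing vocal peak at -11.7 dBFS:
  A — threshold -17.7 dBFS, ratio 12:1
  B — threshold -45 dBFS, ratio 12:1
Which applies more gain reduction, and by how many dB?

A: 6 dB over, compressed to 0.5 dB over, so 5.5 dB of GR.
B: 33.3 dB over, compressed to 2.775 dB over, so 30.525 dB of GR.
Difference: 25.025 dB in favour of B.

B, by 25.025 dB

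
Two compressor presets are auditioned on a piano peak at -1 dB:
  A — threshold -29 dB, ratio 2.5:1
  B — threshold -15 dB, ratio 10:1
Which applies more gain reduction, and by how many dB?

A: 28 dB over, compressed to 11.2 dB over, so 16.8 dB of GR.
B: 14 dB over, compressed to 1.4 dB over, so 12.6 dB of GR.
A applies 4.2 dB more gain reduction.

A, by 4.2 dB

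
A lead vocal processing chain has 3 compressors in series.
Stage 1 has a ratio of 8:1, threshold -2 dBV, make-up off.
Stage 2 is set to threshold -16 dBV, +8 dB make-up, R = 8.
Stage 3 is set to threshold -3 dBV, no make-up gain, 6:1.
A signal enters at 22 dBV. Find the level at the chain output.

Stage 1: 24 dB above -2 dBV, reduced 8:1 to 3 dB above → 1 dBV.
Stage 2: overshoot 17 dB → 17/8 = 2.125 dB → -13.875 dBV; +8 dB make-up → -5.875 dBV.
Stage 3: -5.875 dBV is at or below the -3 dBV threshold — no compression; output -5.875 dBV.

-5.875 dBV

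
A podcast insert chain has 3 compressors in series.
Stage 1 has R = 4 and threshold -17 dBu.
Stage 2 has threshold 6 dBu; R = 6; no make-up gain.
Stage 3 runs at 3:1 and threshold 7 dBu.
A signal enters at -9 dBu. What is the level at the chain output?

Stage 1: overshoot 8 dB → 8/4 = 2 dB → -15 dBu.
Stage 2: -15 dBu ≤ 6 dBu, so stage 2 doesn't engage; output -15 dBu.
Stage 3: -15 dBu ≤ 7 dBu, so stage 3 doesn't engage; output -15 dBu.

-15 dBu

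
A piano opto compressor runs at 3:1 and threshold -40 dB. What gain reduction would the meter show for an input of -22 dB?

Overshoot = -22 − (-40) = 18 dB.
A 3:1 ratio leaves 6 dB of that excess.
GR = overshoot in − overshoot out = 18 − 6 = 12 dB.

12 dB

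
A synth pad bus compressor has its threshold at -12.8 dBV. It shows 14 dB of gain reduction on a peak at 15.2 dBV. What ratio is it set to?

Input overshoot = 15.2 − (-12.8) = 28 dB.
Output overshoot = 28 − 14 = 14 dB.
Ratio = input overshoot / output overshoot = 28 / 14 = 2.

2:1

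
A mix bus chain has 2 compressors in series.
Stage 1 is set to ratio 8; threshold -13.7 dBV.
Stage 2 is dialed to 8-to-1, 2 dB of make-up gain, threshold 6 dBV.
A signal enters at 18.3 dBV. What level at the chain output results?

-7.7 dBV

Stage 1: overshoot 32 dB → 32/8 = 4 dB → -9.7 dBV.
Stage 2: -9.7 dBV ≤ 6 dBV, so stage 2 doesn't engage; make-up brings it to -7.7 dBV.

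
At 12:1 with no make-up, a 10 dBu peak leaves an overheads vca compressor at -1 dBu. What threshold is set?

-2 dBu

Let T be the threshold. Output overshoot = (input overshoot)/R, so -1 − T = (10 − T)/12.
12·(-1 − T) = 10 − T → 11·T = -12 − 10 = -22.
T = -22/11 = -2 dBu.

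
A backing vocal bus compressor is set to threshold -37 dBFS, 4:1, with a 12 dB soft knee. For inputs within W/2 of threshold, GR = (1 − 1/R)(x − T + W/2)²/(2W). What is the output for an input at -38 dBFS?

x − T + W/2 = -38 − (-37) + 6 = 5.
GR = (1 − 1/4) × 5² / 24 = 0.75 × 25 / 24 = 0.78125 dB.
Output = -38 − 0.78125 = -38.78125 dBFS.

-38.78125 dBFS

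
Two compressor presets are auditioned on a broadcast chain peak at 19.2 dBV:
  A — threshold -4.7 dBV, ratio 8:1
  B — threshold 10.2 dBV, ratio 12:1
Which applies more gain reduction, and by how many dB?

A: GR = 23.9 − 23.9/8 = 20.9125 dB.
B: GR = 9 − 9/12 = 8.25 dB.
A reduces 12.6625 dB more.

A, by 12.6625 dB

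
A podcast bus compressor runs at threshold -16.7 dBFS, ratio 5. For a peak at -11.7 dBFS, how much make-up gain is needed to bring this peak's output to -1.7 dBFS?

14 dB

The peak compresses to -16.7 + 5/5 = -15.7 dBFS.
To reach -1.7 dBFS requires -1.7 − (-15.7) = 14 dB of make-up.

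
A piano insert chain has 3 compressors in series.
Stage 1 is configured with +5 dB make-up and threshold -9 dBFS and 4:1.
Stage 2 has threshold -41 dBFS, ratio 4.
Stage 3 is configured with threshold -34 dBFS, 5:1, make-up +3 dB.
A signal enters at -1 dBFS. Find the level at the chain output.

Stage 1: -1 dBFS is 8 dB over -9 dBFS; at 4:1 that becomes 2 dB over, giving -7 dBFS; +5 dB make-up → -2 dBFS.
Stage 2: 39 dB above -41 dBFS, reduced 4:1 to 9.75 dB above → -31.25 dBFS.
Stage 3: 2.75 dB above -34 dBFS, reduced 5:1 to 0.55 dB above → -33.45 dBFS; +3 dB make-up → -30.45 dBFS.

-30.45 dBFS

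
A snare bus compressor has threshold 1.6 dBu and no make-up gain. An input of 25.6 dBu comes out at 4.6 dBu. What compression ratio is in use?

8:1

Input overshoot = 25.6 − 1.6 = 24 dB; output overshoot = 4.6 − 1.6 = 3 dB.
Ratio = 24 / 3 = 8.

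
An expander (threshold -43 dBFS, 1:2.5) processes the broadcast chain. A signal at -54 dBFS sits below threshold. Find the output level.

-70.5 dBFS

The input is 11 dB below the -43 dBFS threshold.
A 1:2.5 expander multiplies undershoot by 2.5: 11 × 2.5 = 27.5 dB below threshold.
Output = -43 − 27.5 = -70.5 dBFS.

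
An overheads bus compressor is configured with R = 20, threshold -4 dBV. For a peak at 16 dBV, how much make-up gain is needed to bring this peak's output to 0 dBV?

The peak compresses to -4 + 20/20 = -3 dBV.
To reach 0 dBV requires 0 − (-3) = 3 dB of make-up.

3 dB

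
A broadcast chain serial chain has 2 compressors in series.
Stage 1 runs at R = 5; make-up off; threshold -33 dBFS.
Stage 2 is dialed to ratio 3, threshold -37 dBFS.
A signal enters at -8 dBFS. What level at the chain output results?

-34 dBFS

Stage 1: 25 dB above -33 dBFS, reduced 5:1 to 5 dB above → -28 dBFS.
Stage 2: -28 dBFS is 9 dB over -37 dBFS; at 3:1 that becomes 3 dB over, giving -34 dBFS.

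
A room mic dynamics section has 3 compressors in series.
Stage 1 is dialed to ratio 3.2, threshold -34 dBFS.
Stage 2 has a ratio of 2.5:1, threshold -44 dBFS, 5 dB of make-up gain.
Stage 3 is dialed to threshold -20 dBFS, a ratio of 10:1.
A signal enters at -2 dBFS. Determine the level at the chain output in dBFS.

-31 dBFS

Stage 1: overshoot 32 dB → 32/3.2 = 10 dB → -24 dBFS.
Stage 2: 20 dB above -44 dBFS, reduced 2.5:1 to 8 dB above → -36 dBFS; +5 dB make-up → -31 dBFS.
Stage 3: -31 dBFS ≤ -20 dBFS, so stage 3 doesn't engage; output -31 dBFS.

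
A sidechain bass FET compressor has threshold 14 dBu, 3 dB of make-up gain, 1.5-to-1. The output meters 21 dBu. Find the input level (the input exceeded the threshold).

20 dBu

Before make-up, the level was 21 − 3 = 18 dBu.
The compressed level sits 18 − 14 = 4 dB over threshold.
Undo the ratio: input overshoot = 4 × 1.5 = 6 dB, giving input = 20 dBu.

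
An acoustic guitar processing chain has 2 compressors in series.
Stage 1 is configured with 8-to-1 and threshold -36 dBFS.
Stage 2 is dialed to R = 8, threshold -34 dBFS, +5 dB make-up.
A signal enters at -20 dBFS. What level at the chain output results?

-29 dBFS

Stage 1: 16 dB above -36 dBFS, reduced 8:1 to 2 dB above → -34 dBFS.
Stage 2: below threshold (-34 ≤ -34); passes unchanged; make-up brings it to -29 dBFS.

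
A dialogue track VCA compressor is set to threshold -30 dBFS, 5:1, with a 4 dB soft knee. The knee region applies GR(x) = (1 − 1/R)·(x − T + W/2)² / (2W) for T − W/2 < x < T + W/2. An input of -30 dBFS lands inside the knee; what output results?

-30.4 dBFS

x − T + W/2 = -30 − (-30) + 2 = 2.
GR = (1 − 1/5) × 2² / 8 = 0.8 × 4 / 8 = 0.4 dB.
Output = -30 − 0.4 = -30.4 dBFS.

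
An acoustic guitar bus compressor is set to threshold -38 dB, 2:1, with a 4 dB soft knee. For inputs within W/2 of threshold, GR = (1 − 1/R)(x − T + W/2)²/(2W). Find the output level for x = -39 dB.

x − T + W/2 = -39 − (-38) + 2 = 1.
GR = (1 − 1/2) × 1² / 8 = 0.5 × 1 / 8 = 0.0625 dB.
Output = -39 − 0.0625 = -39.0625 dB.

-39.0625 dB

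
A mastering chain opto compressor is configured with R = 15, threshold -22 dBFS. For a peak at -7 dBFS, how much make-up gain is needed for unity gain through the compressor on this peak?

Without make-up, output = threshold + overshoot/15 = -22 + 1 = -21 dBFS.
Gap to target: 14 dB.

14 dB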